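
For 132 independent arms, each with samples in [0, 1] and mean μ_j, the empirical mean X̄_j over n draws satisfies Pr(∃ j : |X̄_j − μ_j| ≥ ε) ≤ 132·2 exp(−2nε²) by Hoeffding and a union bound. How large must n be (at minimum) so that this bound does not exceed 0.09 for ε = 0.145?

Need 2·132·exp(−2nε²) ≤ 0.09, i.e. exp(−2nε²) ≤ 0.09/264.
So 2nε² ≥ ln(264/0.09) = 7.983895.
Hence n ≥ 7.983895/(2·0.145²) = 189.867.
The smallest integer n is 190.

190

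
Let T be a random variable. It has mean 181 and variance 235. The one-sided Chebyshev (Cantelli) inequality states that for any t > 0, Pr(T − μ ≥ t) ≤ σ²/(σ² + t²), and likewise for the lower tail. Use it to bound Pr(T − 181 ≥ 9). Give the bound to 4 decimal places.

0.7437

Here σ² = 235 and t = 9, so σ² + t² = 316.
Cantelli's bound: 235/316 = 0.7437.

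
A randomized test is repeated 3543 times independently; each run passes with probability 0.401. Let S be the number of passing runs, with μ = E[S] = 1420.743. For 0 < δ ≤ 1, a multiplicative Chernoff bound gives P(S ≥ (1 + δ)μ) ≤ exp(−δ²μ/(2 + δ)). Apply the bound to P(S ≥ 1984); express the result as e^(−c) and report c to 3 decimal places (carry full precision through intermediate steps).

Write 1984 = (1 + δ)μ, so δ = 1984/1420.743 − 1 = 0.3964524…
Then the exponent is δ²μ/(2 + δ) = (1984 − μ)² / (μ·(2 + δ)) = 93.181320.

93.181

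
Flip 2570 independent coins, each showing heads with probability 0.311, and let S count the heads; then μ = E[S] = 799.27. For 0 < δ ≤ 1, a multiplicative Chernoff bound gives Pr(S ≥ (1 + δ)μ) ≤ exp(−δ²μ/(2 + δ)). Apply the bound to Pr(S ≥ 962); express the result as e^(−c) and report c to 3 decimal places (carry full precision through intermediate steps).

Write 962 = (1 + δ)μ, so δ = 962/799.27 − 1 = 0.2035983…
Then the exponent is δ²μ/(2 + δ) = (962 − μ)² / (μ·(2 + δ)) = 15.035204.

15.035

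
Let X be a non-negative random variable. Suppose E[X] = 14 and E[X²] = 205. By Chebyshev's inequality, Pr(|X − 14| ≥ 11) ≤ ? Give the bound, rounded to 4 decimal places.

Var(X) = E[X²] − (E[X])² = 205 − 196 = 9.
Chebyshev's inequality: Pr(|X − μ| ≥ t) ≤ Var(X)/t² = 9/121 = 0.0744.

0.0744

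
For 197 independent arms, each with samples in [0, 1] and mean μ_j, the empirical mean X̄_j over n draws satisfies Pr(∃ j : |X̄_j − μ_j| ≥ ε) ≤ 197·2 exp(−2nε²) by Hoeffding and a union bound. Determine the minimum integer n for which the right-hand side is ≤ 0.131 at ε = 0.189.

113

Need 2·197·exp(−2nε²) ≤ 0.131, i.e. exp(−2nε²) ≤ 0.131/394.
So 2nε² ≥ ln(394/0.131) = 8.008909.
Hence n ≥ 8.008909/(2·0.189²) = 112.104.
The smallest integer n is 113.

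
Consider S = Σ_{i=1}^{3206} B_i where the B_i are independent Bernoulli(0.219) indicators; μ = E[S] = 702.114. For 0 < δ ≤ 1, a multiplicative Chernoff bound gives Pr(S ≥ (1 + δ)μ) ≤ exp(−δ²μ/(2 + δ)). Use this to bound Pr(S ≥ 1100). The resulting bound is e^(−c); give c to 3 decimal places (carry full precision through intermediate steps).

Write 1100 = (1 + δ)μ, so δ = 1100/702.114 − 1 = 0.5666971…
Then the exponent is δ²μ/(2 + δ) = (1100 − μ)² / (μ·(2 + δ)) = 87.848643.

87.849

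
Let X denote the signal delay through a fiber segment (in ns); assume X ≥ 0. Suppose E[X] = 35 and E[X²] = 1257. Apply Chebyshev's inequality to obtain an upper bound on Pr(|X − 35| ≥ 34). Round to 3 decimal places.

Var(X) = E[X²] − (E[X])² = 1257 − 1225 = 32.
Chebyshev's inequality: Pr(|X − μ| ≥ t) ≤ Var(X)/t² = 32/1156 = 0.0277.

0.028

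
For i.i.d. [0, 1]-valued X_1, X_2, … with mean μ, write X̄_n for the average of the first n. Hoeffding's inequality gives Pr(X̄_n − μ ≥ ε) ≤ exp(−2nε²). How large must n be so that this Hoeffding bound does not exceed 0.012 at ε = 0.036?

1707

Require exp(−2nε²) ≤ 0.012, i.e. 2nε² ≥ ln(1/0.012) = 4.422849.
So n ≥ 4.422849 / (2·0.036²) = 1706.346.
The smallest integer n is 1707.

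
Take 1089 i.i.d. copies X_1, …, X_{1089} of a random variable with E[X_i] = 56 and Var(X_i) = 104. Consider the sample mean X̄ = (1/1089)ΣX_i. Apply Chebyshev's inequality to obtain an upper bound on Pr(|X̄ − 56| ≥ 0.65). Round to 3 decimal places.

Var(X̄) = Var(X_i)/n = 104/1089 = 0.0955.
Chebyshev: Pr(|X̄ − 56| ≥ 0.65) ≤ Var(X̄)/(0.65)² = 104/(1089·0.65²) = 0.2260.

0.226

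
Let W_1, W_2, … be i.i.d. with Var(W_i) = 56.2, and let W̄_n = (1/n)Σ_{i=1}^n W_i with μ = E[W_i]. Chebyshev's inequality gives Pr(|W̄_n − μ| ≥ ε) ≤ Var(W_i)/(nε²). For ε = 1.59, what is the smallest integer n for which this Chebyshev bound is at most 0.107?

208

Require 56.2/(n·1.59²) ≤ 0.107, i.e. n ≥ 56.2/(0.107·1.59²) = 207.758.
The smallest integer n is 208.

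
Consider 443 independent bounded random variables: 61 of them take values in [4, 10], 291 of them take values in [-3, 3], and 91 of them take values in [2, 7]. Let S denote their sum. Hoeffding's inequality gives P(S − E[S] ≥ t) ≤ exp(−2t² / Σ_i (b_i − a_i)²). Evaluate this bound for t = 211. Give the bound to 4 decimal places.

Σ(b_i − a_i)² = 61·6² + 291·6² + 91·5² = 14947.
Exponent = 2·211² / 14947 = 5.95718.
Bound = exp(−5.95718) = 0.00259.

0.0026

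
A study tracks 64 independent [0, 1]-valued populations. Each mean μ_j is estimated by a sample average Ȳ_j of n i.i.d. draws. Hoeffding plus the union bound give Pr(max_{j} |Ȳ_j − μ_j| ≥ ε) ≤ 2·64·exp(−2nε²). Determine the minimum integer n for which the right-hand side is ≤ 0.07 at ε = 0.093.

435

Need 2·64·exp(−2nε²) ≤ 0.07, i.e. exp(−2nε²) ≤ 0.07/128.
So 2nε² ≥ ln(128/0.07) = 7.511290.
Hence n ≥ 7.511290/(2·0.093²) = 434.229.
The smallest integer n is 435.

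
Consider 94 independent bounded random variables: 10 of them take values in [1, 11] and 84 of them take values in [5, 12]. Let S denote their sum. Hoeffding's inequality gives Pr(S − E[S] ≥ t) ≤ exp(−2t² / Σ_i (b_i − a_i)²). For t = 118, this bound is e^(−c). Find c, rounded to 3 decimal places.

Σ(b_i − a_i)² = 10·10² + 84·7² = 5116.
c = 2t² / 5116 = 2·118² / 5116 = 5.4433.

5.443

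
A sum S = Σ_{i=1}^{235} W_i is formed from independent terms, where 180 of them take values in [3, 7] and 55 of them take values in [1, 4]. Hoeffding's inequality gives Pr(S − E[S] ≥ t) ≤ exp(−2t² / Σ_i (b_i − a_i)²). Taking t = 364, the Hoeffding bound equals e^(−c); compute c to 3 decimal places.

78.516

Σ(b_i − a_i)² = 180·4² + 55·3² = 3375.
c = 2t² / 3375 = 2·364² / 3375 = 78.5161.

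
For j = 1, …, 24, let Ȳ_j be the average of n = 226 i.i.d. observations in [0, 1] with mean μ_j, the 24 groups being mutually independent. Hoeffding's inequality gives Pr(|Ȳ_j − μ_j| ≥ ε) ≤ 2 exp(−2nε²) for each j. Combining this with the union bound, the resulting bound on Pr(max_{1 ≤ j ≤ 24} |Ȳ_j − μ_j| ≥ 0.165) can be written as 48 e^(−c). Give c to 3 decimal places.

Union bound over the 24 events: Pr(max_{1 ≤ j ≤ 24} |Ȳ_j − μ_j| ≥ 0.165) ≤ 24·2·exp(−2nε²) = 48 exp(−2·226·0.165²).
So c = 2·226·0.165² = 12.3057.

12.306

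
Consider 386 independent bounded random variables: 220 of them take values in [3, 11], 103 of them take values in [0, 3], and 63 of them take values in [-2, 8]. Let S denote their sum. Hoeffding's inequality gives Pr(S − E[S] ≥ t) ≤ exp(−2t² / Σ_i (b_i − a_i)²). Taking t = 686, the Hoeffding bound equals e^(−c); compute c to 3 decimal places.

44.173

Σ(b_i − a_i)² = 220·8² + 103·3² + 63·10² = 21307.
c = 2t² / 21307 = 2·686² / 21307 = 44.1729.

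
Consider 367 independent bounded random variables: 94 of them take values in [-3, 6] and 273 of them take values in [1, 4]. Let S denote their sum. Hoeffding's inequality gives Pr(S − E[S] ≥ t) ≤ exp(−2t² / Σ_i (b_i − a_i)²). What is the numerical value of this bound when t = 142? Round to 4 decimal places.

Σ(b_i − a_i)² = 94·9² + 273·3² = 10071.
Exponent = 2·142² / 10071 = 4.00437.
Bound = exp(−4.00437) = 0.01824.

0.0182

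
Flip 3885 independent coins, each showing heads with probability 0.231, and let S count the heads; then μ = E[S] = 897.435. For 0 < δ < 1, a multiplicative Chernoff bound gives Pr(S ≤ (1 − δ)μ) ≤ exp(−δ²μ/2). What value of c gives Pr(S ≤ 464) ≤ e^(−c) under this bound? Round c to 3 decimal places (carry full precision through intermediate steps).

Write 464 = (1 − δ)μ, so δ = 1 − 464/897.435 = 0.4829709…
Then the exponent is δ²μ/2 = (μ − 464)²/(2μ) = 104.668249.

104.668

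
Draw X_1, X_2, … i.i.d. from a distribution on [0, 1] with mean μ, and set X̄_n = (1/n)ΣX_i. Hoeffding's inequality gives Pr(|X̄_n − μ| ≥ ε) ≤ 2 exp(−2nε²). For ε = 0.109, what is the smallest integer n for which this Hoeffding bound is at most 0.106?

Require 2·exp(−2nε²) ≤ 0.106, i.e. 2nε² ≥ ln(2/0.106) = 2.937463.
So n ≥ 2.937463 / (2·0.109²) = 123.620.
The smallest integer n is 124.

124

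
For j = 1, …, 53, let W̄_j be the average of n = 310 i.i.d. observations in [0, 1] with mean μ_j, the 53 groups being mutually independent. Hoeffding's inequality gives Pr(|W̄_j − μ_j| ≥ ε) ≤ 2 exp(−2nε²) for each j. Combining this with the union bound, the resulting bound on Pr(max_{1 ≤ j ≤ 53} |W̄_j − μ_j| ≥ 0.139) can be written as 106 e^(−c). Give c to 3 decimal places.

11.979

Union bound over the 53 events: Pr(max_{1 ≤ j ≤ 53} |W̄_j − μ_j| ≥ 0.139) ≤ 53·2·exp(−2nε²) = 106 exp(−2·310·0.139²).
So c = 2·310·0.139² = 11.9790.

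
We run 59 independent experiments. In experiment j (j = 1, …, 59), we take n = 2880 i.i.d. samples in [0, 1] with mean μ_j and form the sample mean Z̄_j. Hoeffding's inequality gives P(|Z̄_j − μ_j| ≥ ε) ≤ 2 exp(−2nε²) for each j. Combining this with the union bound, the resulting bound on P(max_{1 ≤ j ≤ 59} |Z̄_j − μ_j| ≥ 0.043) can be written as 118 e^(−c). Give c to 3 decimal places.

10.650

Union bound over the 59 events: P(max_{1 ≤ j ≤ 59} |Z̄_j − μ_j| ≥ 0.043) ≤ 59·2·exp(−2nε²) = 118 exp(−2·2880·0.043²).
So c = 2·2880·0.043² = 10.6502.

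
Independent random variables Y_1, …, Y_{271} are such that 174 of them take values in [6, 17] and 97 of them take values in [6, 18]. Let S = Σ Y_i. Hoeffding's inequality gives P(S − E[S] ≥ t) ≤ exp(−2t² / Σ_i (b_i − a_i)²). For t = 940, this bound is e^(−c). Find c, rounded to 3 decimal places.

Σ(b_i − a_i)² = 174·11² + 97·12² = 35022.
c = 2t² / 35022 = 2·940² / 35022 = 50.4597.

50.460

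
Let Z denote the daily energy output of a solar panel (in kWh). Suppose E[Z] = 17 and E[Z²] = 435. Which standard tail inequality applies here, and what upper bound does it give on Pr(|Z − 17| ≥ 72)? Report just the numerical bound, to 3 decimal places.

0.028

The first two moments determine the variance, so Chebyshev's inequality is the sharpest standard bound available.
Var(Z) = E[Z²] − (E[Z])² = 435 − 289 = 146.
Chebyshev's inequality: Pr(|Z − μ| ≥ t) ≤ Var(Z)/t² = 146/5184 = 0.0282.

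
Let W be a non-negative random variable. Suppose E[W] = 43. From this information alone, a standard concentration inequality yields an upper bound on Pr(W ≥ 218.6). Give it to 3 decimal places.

Only the mean of a non-negative variable is known, so Markov's inequality is the applicable tail bound.
Markov's inequality: for a non-negative random variable, Pr(W ≥ a) ≤ E[W]/a.
Here E[W] = 43 and a = 218.6, so the bound is 43/218.6 = 0.1967.

0.197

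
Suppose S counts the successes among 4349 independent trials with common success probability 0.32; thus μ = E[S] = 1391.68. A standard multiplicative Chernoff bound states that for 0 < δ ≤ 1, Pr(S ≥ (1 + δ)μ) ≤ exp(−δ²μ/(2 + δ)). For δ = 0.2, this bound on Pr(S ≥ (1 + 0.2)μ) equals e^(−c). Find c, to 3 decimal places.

25.303

c = δ²μ/(2 + δ) = 0.2²·1391.68/(2 + 0.2) = 25.3033.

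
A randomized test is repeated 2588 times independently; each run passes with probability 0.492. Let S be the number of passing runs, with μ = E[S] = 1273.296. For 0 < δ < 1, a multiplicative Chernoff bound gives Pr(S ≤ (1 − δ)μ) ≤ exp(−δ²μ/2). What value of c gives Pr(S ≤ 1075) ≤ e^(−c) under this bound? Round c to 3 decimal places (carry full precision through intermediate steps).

15.441

Write 1075 = (1 − δ)μ, so δ = 1 − 1075/1273.296 = 0.1557344…
Then the exponent is δ²μ/2 = (μ − 1075)²/(2μ) = 15.440755.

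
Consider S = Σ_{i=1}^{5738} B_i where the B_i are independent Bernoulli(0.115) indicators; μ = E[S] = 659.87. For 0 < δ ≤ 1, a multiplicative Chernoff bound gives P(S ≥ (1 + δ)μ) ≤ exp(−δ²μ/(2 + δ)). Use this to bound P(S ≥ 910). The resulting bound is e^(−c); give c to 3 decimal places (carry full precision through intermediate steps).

Write 910 = (1 + δ)μ, so δ = 910/659.87 − 1 = 0.3790595…
Then the exponent is δ²μ/(2 + δ) = (910 − μ)² / (μ·(2 + δ)) = 39.853629.

39.854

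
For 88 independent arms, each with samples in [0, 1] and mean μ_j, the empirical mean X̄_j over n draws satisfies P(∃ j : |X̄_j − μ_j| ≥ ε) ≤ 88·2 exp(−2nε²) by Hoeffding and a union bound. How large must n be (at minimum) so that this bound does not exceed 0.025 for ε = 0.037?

Need 2·88·exp(−2nε²) ≤ 0.025, i.e. exp(−2nε²) ≤ 0.025/176.
So 2nε² ≥ ln(176/0.025) = 8.859363.
Hence n ≥ 8.859363/(2·0.037²) = 3235.706.
The smallest integer n is 3236.

3236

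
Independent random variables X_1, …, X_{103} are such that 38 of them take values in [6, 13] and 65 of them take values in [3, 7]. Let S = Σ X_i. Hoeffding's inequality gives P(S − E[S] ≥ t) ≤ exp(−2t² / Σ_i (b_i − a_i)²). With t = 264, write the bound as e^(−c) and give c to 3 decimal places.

Σ(b_i − a_i)² = 38·7² + 65·4² = 2902.
c = 2t² / 2902 = 2·264² / 2902 = 48.0331.

48.033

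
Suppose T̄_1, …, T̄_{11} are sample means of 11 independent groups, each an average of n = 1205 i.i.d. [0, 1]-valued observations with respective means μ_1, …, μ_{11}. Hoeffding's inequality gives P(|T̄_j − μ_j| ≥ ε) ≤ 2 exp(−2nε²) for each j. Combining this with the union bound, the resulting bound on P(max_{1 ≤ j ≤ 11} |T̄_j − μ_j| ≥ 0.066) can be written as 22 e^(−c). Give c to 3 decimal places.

10.498

Union bound over the 11 events: P(max_{1 ≤ j ≤ 11} |T̄_j − μ_j| ≥ 0.066) ≤ 11·2·exp(−2nε²) = 22 exp(−2·1205·0.066²).
So c = 2·1205·0.066² = 10.4980.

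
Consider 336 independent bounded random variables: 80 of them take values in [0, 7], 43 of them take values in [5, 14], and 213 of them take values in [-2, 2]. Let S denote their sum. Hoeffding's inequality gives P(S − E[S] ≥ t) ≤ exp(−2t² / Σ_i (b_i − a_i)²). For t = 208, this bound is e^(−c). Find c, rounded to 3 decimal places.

Σ(b_i − a_i)² = 80·7² + 43·9² + 213·4² = 10811.
c = 2t² / 10811 = 2·208² / 10811 = 8.0037.

8.004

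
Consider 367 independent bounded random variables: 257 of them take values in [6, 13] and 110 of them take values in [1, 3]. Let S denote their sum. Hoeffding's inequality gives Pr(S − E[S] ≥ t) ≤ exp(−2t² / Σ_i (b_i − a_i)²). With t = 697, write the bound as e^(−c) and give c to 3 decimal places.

74.551

Σ(b_i − a_i)² = 257·7² + 110·2² = 13033.
c = 2t² / 13033 = 2·697² / 13033 = 74.5506.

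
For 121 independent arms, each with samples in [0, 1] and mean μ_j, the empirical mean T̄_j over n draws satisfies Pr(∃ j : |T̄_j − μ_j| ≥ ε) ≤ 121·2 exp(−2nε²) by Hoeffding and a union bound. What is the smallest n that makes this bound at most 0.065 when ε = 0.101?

Need 2·121·exp(−2nε²) ≤ 0.065, i.e. exp(−2nε²) ≤ 0.065/242.
So 2nε² ≥ ln(242/0.065) = 8.222306.
Hence n ≥ 8.222306/(2·0.101²) = 403.015.
The smallest integer n is 404.

404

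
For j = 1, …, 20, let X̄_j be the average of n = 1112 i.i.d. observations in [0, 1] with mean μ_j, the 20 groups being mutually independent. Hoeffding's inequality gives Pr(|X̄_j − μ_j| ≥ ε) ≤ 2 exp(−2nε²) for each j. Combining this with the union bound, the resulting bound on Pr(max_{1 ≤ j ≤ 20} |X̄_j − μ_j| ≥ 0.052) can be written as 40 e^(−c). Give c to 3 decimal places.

6.014

Union bound over the 20 events: Pr(max_{1 ≤ j ≤ 20} |X̄_j − μ_j| ≥ 0.052) ≤ 20·2·exp(−2nε²) = 40 exp(−2·1112·0.052²).
So c = 2·1112·0.052² = 6.0137.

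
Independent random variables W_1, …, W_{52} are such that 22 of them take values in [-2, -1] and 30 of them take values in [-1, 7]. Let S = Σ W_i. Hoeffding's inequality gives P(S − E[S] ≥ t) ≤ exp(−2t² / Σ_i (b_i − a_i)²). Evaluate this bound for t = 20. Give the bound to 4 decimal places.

Σ(b_i − a_i)² = 22·1² + 30·8² = 1942.
Exponent = 2·20² / 1942 = 0.41195.
Bound = exp(−0.41195) = 0.66236.

0.6624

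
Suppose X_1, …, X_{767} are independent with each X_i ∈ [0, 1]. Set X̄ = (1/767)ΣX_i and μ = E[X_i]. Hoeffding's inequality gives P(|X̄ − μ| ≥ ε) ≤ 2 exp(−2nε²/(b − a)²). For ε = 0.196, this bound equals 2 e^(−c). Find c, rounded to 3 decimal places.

c = 2nε²/(b − a)² = 2·767·0.196² / 1² = 58.9301.

58.930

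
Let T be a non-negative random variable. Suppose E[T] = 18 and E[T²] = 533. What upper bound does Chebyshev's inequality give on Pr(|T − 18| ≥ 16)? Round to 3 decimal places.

Var(T) = E[T²] − (E[T])² = 533 − 324 = 209.
Chebyshev's inequality: Pr(|T − μ| ≥ t) ≤ Var(T)/t² = 209/256 = 0.8164.

0.816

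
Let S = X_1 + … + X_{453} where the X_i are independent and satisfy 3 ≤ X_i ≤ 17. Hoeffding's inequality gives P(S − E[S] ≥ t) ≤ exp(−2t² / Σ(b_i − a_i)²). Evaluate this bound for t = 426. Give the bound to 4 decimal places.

Σ(b_i − a_i)² = 453·(14)² = 88788.
Exponent = 2·426²/88788 = 4.0878.
Bound = exp(−4.0878) = 0.01678.

0.0168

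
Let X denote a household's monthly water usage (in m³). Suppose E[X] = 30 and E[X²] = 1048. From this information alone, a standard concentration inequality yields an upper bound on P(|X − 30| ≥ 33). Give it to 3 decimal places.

The first two moments determine the variance, so Chebyshev's inequality is the sharpest standard bound available.
Var(X) = E[X²] − (E[X])² = 1048 − 900 = 148.
Chebyshev's inequality: P(|X − μ| ≥ t) ≤ Var(X)/t² = 148/1089 = 0.1359.

0.136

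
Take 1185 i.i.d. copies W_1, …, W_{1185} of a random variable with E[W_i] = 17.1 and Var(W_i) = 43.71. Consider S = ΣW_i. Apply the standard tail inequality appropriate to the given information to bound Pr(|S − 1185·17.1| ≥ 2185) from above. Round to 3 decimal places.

With mean and variance of each term known, Chebyshev's inequality bounds the deviation of the sum (or sample mean).
Var(S) = n·Var(W_i) = 1185·43.71 = 51796.35.
Chebyshev: Pr(|S − 1185·17.1| ≥ 2185) ≤ Var(S)/2185² = 51796.35/4774225 = 0.0108.

0.011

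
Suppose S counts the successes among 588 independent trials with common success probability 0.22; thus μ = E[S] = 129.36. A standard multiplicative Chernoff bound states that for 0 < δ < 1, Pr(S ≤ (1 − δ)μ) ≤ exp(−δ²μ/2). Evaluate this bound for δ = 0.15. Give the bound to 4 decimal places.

0.2333

Exponent = δ²μ/2 = 0.15²·129.36/2 = 1.4553.
Bound = exp(−1.4553) = 0.23333.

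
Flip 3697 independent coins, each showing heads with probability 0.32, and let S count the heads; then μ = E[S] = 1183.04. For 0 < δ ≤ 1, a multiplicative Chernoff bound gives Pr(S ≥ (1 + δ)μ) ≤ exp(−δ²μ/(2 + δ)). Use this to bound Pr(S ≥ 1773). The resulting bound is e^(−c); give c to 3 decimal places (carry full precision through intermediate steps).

Write 1773 = (1 + δ)μ, so δ = 1773/1183.04 − 1 = 0.4986814…
Then the exponent is δ²μ/(2 + δ) = (1773 − μ)² / (μ·(2 + δ)) = 117.742927.

117.743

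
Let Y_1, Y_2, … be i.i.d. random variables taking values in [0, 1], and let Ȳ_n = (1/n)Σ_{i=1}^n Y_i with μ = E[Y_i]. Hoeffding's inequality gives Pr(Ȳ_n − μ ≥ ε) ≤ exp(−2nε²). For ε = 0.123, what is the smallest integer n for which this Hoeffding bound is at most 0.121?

Require exp(−2nε²) ≤ 0.121, i.e. 2nε² ≥ ln(1/0.121) = 2.111965.
So n ≥ 2.111965 / (2·0.123²) = 69.799.
The smallest integer n is 70.

70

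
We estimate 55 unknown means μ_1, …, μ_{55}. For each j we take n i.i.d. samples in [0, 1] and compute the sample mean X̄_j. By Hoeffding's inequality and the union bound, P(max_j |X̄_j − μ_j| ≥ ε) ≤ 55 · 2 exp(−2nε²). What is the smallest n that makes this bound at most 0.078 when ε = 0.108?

311

Need 2·55·exp(−2nε²) ≤ 0.078, i.e. exp(−2nε²) ≤ 0.078/110.
So 2nε² ≥ ln(110/0.078) = 7.251527.
Hence n ≥ 7.251527/(2·0.108²) = 310.851.
The smallest integer n is 311.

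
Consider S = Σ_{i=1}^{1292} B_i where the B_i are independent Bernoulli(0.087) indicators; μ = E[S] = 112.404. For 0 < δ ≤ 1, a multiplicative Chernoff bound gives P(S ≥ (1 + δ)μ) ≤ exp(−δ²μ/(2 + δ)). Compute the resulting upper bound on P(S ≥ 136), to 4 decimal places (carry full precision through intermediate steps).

Write 136 = (1 + δ)μ, so δ = 136/112.404 − 1 = 0.2099214…
Then the exponent is δ²μ/(2 + δ) = (136 − μ)² / (μ·(2 + δ)) = 2.241394.
Bound = exp(−2.241394) = 0.10631.

0.1063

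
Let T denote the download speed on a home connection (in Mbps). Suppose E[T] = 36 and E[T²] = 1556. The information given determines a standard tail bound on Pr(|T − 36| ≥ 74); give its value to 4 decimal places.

0.0475

The first two moments determine the variance, so Chebyshev's inequality is the sharpest standard bound available.
Var(T) = E[T²] − (E[T])² = 1556 − 1296 = 260.
Chebyshev's inequality: Pr(|T − μ| ≥ t) ≤ Var(T)/t² = 260/5476 = 0.0475.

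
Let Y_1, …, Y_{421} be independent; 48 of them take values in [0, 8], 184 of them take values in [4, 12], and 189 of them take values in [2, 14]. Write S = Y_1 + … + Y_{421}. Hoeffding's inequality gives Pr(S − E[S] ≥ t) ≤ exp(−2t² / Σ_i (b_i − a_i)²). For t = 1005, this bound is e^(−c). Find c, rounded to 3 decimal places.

Σ(b_i − a_i)² = 48·8² + 184·8² + 189·12² = 42064.
c = 2t² / 42064 = 2·1005² / 42064 = 48.0233.

48.023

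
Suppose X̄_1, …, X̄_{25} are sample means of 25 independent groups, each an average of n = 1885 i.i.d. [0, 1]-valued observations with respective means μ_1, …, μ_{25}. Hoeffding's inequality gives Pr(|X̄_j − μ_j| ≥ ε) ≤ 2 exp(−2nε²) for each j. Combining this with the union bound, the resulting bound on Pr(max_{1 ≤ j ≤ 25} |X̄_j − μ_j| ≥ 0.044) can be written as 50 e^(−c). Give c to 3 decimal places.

7.299

Union bound over the 25 events: Pr(max_{1 ≤ j ≤ 25} |X̄_j − μ_j| ≥ 0.044) ≤ 25·2·exp(−2nε²) = 50 exp(−2·1885·0.044²).
So c = 2·1885·0.044² = 7.2987.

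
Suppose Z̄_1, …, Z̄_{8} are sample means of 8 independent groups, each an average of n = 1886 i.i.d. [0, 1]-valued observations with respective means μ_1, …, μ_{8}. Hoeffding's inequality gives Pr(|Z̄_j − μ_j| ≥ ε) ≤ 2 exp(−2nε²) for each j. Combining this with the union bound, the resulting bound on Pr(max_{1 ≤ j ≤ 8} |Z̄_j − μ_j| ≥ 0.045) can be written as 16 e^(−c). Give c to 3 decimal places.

7.638

Union bound over the 8 events: Pr(max_{1 ≤ j ≤ 8} |Z̄_j − μ_j| ≥ 0.045) ≤ 8·2·exp(−2nε²) = 16 exp(−2·1886·0.045²).
So c = 2·1886·0.045² = 7.6383.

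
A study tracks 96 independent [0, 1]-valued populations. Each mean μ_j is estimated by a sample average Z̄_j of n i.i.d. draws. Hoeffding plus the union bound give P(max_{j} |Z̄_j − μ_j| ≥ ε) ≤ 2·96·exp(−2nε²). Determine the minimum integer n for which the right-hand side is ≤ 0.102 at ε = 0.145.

Need 2·96·exp(−2nε²) ≤ 0.102, i.e. exp(−2nε²) ≤ 0.102/192.
So 2nε² ≥ ln(192/0.102) = 7.540278.
Hence n ≥ 7.540278/(2·0.145²) = 179.317.
The smallest integer n is 180.

180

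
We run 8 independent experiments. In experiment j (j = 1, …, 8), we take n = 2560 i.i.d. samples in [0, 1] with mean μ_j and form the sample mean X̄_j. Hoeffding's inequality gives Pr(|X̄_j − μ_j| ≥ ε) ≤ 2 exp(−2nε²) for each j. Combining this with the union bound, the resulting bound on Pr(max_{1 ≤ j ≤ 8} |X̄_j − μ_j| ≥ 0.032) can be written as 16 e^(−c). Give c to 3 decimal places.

5.243

Union bound over the 8 events: Pr(max_{1 ≤ j ≤ 8} |X̄_j − μ_j| ≥ 0.032) ≤ 8·2·exp(−2nε²) = 16 exp(−2·2560·0.032²).
So c = 2·2560·0.032² = 5.2429.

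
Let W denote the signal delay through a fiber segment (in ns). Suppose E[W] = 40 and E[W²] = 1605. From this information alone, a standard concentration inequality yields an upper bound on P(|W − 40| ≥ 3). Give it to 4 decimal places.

0.5556

The first two moments determine the variance, so Chebyshev's inequality is the sharpest standard bound available.
Var(W) = E[W²] − (E[W])² = 1605 − 1600 = 5.
Chebyshev's inequality: P(|W − μ| ≥ t) ≤ Var(W)/t² = 5/9 = 0.5556.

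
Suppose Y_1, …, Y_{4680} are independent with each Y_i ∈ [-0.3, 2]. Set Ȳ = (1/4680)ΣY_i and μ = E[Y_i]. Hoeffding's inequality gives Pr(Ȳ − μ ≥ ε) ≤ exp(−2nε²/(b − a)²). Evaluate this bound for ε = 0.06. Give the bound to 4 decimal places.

0.0017

Exponent: 2nε²/(b − a)² = 2·4680·0.06² / 2.3² = 6.36975.
Bound = exp(−6.36975) = 0.00171.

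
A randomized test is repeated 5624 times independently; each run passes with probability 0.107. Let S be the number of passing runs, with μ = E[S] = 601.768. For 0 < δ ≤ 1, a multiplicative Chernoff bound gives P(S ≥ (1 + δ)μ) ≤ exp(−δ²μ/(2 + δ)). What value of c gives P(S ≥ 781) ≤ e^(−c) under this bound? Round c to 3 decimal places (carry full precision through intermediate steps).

23.232

Write 781 = (1 + δ)μ, so δ = 781/601.768 − 1 = 0.2978424…
Then the exponent is δ²μ/(2 + δ) = (781 − μ)² / (μ·(2 + δ)) = 23.231742.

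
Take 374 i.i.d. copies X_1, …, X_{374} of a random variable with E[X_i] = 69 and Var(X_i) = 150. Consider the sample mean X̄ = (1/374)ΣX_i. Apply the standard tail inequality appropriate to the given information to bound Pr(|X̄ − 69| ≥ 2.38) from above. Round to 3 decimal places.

0.071

With mean and variance of each term known, Chebyshev's inequality bounds the deviation of the sum (or sample mean).
Var(X̄) = Var(X_i)/n = 150/374 = 0.40107.
Chebyshev: Pr(|X̄ − 69| ≥ 2.38) ≤ Var(X̄)/(2.38)² = 150/(374·2.38²) = 0.0708.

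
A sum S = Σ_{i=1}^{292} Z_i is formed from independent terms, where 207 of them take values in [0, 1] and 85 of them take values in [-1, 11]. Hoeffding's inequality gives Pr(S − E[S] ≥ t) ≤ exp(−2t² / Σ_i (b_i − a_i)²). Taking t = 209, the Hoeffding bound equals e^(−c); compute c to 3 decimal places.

Σ(b_i − a_i)² = 207·1² + 85·12² = 12447.
c = 2t² / 12447 = 2·209² / 12447 = 7.0187.

7.019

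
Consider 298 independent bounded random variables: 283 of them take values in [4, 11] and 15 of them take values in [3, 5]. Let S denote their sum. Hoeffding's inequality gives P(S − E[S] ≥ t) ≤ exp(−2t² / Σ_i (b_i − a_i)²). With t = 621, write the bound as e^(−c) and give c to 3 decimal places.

Σ(b_i − a_i)² = 283·7² + 15·2² = 13927.
c = 2t² / 13927 = 2·621² / 13927 = 55.3803.

55.380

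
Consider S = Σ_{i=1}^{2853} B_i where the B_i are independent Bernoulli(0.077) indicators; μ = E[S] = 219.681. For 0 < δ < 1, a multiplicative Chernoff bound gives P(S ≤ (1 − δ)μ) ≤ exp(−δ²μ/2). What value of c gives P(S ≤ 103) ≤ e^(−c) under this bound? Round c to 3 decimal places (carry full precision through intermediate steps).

Write 103 = (1 − δ)μ, so δ = 1 − 103/219.681 = 0.5311383…
Then the exponent is δ²μ/2 = (μ − 103)²/(2μ) = 30.986876.

30.987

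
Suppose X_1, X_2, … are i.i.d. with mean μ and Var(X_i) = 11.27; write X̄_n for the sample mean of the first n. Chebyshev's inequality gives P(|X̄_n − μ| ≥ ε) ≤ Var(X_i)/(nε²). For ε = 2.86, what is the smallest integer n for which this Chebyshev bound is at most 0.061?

Require 11.27/(n·2.86²) ≤ 0.061, i.e. n ≥ 11.27/(0.061·2.86²) = 22.587.
The smallest integer n is 23.

23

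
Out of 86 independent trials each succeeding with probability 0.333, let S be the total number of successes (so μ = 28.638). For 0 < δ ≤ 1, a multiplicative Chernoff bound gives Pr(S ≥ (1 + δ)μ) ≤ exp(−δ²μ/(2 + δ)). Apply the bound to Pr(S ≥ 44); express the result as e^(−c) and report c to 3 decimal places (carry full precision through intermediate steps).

Write 44 = (1 + δ)μ, so δ = 44/28.638 − 1 = 0.5364201…
Then the exponent is δ²μ/(2 + δ) = (44 − μ)² / (μ·(2 + δ)) = 3.248865.

3.249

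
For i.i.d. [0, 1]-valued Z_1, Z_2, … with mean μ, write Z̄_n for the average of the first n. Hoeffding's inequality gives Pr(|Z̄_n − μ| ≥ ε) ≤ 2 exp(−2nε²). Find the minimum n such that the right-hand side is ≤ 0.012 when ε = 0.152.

111

Require 2·exp(−2nε²) ≤ 0.012, i.e. 2nε² ≥ ln(2/0.012) = 5.115996.
So n ≥ 5.115996 / (2·0.152²) = 110.717.
The smallest integer n is 111.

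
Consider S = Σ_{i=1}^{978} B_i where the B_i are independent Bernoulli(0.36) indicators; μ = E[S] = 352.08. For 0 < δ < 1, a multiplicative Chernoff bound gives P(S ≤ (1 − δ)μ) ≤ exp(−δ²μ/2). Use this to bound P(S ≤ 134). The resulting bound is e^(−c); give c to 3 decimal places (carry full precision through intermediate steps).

67.540

Write 134 = (1 − δ)μ, so δ = 1 − 134/352.08 = 0.6194047…
Then the exponent is δ²μ/2 = (μ − 134)²/(2μ) = 67.539886.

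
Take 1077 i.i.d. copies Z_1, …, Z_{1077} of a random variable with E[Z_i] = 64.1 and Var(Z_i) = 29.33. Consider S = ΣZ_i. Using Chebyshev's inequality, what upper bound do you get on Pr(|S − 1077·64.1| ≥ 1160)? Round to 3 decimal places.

0.023

Var(S) = n·Var(Z_i) = 1077·29.33 = 31588.41.
Chebyshev: Pr(|S − 1077·64.1| ≥ 1160) ≤ Var(S)/1160² = 31588.41/1345600 = 0.0235.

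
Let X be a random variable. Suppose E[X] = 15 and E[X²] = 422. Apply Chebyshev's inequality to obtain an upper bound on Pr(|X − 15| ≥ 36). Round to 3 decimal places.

0.152

Var(X) = E[X²] − (E[X])² = 422 − 225 = 197.
Chebyshev's inequality: Pr(|X − μ| ≥ t) ≤ Var(X)/t² = 197/1296 = 0.1520.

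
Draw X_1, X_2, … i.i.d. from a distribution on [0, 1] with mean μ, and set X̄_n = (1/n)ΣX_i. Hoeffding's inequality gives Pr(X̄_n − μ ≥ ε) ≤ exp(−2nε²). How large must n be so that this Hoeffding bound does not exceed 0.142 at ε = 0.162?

Require exp(−2nε²) ≤ 0.142, i.e. 2nε² ≥ ln(1/0.142) = 1.951928.
So n ≥ 1.951928 / (2·0.162²) = 37.188.
The smallest integer n is 38.

38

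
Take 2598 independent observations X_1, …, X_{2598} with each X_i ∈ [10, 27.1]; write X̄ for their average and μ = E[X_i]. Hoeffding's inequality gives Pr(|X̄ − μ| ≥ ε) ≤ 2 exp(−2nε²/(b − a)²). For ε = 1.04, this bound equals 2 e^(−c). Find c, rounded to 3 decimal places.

19.220

c = 2nε²/(b − a)² = 2·2598·1.04² / 17.1² = 19.2196.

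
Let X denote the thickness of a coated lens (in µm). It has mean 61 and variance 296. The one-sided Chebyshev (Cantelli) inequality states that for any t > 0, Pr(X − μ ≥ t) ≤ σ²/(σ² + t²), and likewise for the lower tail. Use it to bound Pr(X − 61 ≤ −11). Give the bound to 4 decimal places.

Here σ² = 296 and t = 11, so σ² + t² = 417.
Cantelli's bound: 296/417 = 0.7098.

0.7098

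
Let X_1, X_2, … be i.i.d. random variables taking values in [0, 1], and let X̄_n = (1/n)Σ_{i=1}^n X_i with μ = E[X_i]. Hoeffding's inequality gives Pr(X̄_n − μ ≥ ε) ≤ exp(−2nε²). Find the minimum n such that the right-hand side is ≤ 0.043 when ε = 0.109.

133

Require exp(−2nε²) ≤ 0.043, i.e. 2nε² ≥ ln(1/0.043) = 3.146555.
So n ≥ 3.146555 / (2·0.109²) = 132.420.
The smallest integer n is 133.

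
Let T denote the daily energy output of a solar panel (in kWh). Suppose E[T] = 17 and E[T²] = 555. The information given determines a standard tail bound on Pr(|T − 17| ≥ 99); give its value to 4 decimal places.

0.0271

The first two moments determine the variance, so Chebyshev's inequality is the sharpest standard bound available.
Var(T) = E[T²] − (E[T])² = 555 − 289 = 266.
Chebyshev's inequality: Pr(|T − μ| ≥ t) ≤ Var(T)/t² = 266/9801 = 0.0271.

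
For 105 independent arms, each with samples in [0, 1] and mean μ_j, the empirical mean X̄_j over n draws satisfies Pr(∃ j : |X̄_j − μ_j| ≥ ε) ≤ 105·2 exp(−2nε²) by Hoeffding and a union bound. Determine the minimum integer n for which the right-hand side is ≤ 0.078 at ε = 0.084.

Need 2·105·exp(−2nε²) ≤ 0.078, i.e. exp(−2nε²) ≤ 0.078/210.
So 2nε² ≥ ln(210/0.078) = 7.898154.
Hence n ≥ 7.898154/(2·0.084²) = 559.676.
The smallest integer n is 560.

560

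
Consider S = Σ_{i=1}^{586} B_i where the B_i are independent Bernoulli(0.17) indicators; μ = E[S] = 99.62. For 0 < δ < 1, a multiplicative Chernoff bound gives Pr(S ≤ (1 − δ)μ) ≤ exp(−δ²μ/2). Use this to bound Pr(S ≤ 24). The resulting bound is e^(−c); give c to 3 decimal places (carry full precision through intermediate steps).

28.701

Write 24 = (1 − δ)μ, so δ = 1 − 24/99.62 = 0.7590845…
Then the exponent is δ²μ/2 = (μ − 24)²/(2μ) = 28.700986.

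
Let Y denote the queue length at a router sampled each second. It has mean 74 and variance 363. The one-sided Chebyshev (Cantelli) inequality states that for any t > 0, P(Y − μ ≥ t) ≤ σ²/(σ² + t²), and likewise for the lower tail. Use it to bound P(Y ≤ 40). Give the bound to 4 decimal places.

0.2390

Here σ² = 363 and t = 34, so σ² + t² = 1519.
Cantelli's bound: 363/1519 = 0.2390.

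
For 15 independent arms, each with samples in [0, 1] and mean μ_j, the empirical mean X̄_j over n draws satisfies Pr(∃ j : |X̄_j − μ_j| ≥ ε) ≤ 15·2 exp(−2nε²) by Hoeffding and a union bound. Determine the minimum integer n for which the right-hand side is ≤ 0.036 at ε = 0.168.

Need 2·15·exp(−2nε²) ≤ 0.036, i.e. exp(−2nε²) ≤ 0.036/30.
So 2nε² ≥ ln(30/0.036) = 6.725434.
Hence n ≥ 6.725434/(2·0.168²) = 119.144.
The smallest integer n is 120.

120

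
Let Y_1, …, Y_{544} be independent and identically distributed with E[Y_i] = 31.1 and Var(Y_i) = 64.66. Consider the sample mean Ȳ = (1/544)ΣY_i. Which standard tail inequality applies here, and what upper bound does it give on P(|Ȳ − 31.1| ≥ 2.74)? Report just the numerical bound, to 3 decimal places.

With mean and variance of each term known, Chebyshev's inequality bounds the deviation of the sum (or sample mean).
Var(Ȳ) = Var(Y_i)/n = 64.66/544 = 0.11886.
Chebyshev: P(|Ȳ − 31.1| ≥ 2.74) ≤ Var(Ȳ)/(2.74)² = 64.66/(544·2.74²) = 0.0158.

0.016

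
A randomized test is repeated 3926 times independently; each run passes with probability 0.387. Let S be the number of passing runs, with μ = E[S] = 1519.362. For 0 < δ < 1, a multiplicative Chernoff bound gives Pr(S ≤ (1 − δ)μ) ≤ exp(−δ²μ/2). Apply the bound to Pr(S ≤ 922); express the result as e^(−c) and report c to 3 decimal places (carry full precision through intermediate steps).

117.431

Write 922 = (1 − δ)μ, so δ = 1 − 922/1519.362 = 0.3931663…
Then the exponent is δ²μ/2 = (μ − 922)²/(2μ) = 117.431316.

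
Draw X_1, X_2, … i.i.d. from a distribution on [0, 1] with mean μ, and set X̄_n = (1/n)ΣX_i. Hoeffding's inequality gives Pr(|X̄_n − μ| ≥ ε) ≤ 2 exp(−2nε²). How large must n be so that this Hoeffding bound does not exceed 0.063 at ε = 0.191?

48

Require 2·exp(−2nε²) ≤ 0.063, i.e. 2nε² ≥ ln(2/0.063) = 3.457768.
So n ≥ 3.457768 / (2·0.191²) = 47.391.
The smallest integer n is 48.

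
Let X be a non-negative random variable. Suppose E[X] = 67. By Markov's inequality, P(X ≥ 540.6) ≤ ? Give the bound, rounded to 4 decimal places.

0.1239

Markov's inequality: for a non-negative random variable, P(X ≥ a) ≤ E[X]/a.
Here E[X] = 67 and a = 540.6, so the bound is 67/540.6 = 0.1239.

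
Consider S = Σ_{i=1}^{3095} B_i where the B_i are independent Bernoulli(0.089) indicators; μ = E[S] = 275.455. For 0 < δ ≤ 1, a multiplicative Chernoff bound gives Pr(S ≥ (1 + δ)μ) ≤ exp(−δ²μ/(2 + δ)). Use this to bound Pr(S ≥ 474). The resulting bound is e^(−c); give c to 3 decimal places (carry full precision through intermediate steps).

52.598

Write 474 = (1 + δ)μ, so δ = 474/275.455 − 1 = 0.7207892…
Then the exponent is δ²μ/(2 + δ) = (474 − μ)² / (μ·(2 + δ)) = 52.598378.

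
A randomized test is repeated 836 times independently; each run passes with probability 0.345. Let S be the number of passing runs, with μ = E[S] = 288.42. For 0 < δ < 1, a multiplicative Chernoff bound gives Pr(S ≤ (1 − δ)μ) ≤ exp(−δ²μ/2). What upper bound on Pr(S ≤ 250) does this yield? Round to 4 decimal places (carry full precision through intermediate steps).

0.0774

Write 250 = (1 − δ)μ, so δ = 1 − 250/288.42 = 0.1332085…
Then the exponent is δ²μ/2 = (μ − 250)²/(2μ) = 2.558936.
Bound = exp(−2.558936) = 0.07739.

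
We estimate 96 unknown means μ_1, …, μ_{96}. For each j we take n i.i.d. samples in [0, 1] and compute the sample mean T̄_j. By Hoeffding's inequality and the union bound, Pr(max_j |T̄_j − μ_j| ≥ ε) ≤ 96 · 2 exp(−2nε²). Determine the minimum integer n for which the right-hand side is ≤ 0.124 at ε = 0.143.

Need 2·96·exp(−2nε²) ≤ 0.124, i.e. exp(−2nε²) ≤ 0.124/192.
So 2nε² ≥ ln(192/0.124) = 7.344969.
Hence n ≥ 7.344969/(2·0.143²) = 179.592.
The smallest integer n is 180.

180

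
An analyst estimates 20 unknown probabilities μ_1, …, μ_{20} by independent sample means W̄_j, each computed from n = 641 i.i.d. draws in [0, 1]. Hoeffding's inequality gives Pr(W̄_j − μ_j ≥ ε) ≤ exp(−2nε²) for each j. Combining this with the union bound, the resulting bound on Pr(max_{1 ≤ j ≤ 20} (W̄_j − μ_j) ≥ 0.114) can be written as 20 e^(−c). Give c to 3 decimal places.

16.661

Union bound over the 20 events: Pr(max_{1 ≤ j ≤ 20} (W̄_j − μ_j) ≥ 0.114) ≤ 20·exp(−2nε²) = 20 exp(−2·641·0.114²).
So c = 2·641·0.114² = 16.6609.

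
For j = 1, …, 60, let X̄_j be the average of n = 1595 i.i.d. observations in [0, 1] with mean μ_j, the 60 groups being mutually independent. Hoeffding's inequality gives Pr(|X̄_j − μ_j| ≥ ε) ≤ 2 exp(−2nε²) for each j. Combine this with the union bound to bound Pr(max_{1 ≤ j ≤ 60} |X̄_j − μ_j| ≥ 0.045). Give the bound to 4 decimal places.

Per-experiment Hoeffding bound: 2·exp(−2·1595·0.045²) = 2·exp(−6.45975) = 0.0031304.
Union bound over 60 events: 60·0.0031304 = 0.18782.

0.1878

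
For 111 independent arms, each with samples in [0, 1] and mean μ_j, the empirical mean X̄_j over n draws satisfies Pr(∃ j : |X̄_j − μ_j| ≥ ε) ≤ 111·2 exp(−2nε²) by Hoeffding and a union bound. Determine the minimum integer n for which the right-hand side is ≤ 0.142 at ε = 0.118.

265

Need 2·111·exp(−2nε²) ≤ 0.142, i.e. exp(−2nε²) ≤ 0.142/222.
So 2nε² ≥ ln(222/0.142) = 7.354606.
Hence n ≥ 7.354606/(2·0.118²) = 264.098.
The smallest integer n is 265.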